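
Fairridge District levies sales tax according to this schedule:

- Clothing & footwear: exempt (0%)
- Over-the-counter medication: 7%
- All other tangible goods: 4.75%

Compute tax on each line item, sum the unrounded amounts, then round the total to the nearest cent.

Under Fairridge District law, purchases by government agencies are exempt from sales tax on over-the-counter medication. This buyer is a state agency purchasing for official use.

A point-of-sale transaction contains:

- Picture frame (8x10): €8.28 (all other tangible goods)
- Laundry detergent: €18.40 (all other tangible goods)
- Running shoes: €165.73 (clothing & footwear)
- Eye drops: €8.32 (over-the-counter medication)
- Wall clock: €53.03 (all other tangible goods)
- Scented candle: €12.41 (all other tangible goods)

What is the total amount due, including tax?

€270.55

Picture frame (8x10) €8.28: all other tangible goods → 4.75% → €0.3933
Laundry detergent €18.40: all other tangible goods → 4.75% → €0.874
Running shoes €165.73: clothing & footwear → 0% → €0.00
Eye drops €8.32: over-the-counter medication, buyer-exempt → 0% → €0.00
Wall clock €53.03: all other tangible goods → 4.75% → €2.518925
Scented candle €12.41: all other tangible goods → 4.75% → €0.589475
Subtotal = €266.17; unrounded tax = €4.3757 → €4.38; total due = €270.55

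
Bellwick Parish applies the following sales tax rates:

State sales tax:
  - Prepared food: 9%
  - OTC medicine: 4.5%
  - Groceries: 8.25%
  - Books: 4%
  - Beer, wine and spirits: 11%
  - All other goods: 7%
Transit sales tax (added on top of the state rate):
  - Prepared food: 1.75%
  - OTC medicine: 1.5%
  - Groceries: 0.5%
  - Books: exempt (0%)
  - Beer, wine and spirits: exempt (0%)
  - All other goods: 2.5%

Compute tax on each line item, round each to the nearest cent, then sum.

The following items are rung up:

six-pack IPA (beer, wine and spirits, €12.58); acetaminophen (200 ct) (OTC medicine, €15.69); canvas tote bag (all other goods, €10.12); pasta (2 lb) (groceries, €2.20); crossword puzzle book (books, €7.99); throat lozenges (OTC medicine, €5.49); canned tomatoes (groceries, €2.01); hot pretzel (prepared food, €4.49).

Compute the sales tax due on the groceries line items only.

Pasta (2 lb) €2.20: groceries → 8.25% + 0.5% transit = 8.75% → €0.19
Canned tomatoes €2.01: groceries → 8.25% + 0.5% transit = 8.75% → €0.18
Tax on groceries = €0.19 + €0.18 = €0.37

€0.37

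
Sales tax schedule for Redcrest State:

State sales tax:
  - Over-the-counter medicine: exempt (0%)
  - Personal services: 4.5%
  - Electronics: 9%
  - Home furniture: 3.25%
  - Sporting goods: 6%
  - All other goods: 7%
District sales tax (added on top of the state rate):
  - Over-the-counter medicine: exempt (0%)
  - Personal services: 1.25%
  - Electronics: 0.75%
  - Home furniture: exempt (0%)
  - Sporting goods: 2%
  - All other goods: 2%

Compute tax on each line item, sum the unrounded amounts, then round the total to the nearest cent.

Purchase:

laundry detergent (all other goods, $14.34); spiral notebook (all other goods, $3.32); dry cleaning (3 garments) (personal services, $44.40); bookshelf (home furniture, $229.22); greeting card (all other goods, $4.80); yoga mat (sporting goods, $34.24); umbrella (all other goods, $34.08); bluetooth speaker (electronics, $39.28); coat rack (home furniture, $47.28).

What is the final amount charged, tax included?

Laundry detergent $14.34: all other goods → 7% + 2% district = 9% → $1.2906
Spiral notebook $3.32: all other goods → 7% + 2% district = 9% → $0.2988
Dry cleaning (3 garments) $44.40: personal services → 4.5% + 1.25% district = 5.75% → $2.553
Bookshelf $229.22: home furniture → 3.25% + 0% district = 3.25% → $7.44965
Greeting card $4.80: all other goods → 7% + 2% district = 9% → $0.432
Yoga mat $34.24: sporting goods → 6% + 2% district = 8% → $2.7392
Umbrella $34.08: all other goods → 7% + 2% district = 9% → $3.0672
Bluetooth speaker $39.28: electronics → 9% + 0.75% district = 9.75% → $3.8298
Coat rack $47.28: home furniture → 3.25% + 0% district = 3.25% → $1.5366
Subtotal = $450.96; unrounded tax = $23.19685 → $23.20; total due = $474.16

$474.16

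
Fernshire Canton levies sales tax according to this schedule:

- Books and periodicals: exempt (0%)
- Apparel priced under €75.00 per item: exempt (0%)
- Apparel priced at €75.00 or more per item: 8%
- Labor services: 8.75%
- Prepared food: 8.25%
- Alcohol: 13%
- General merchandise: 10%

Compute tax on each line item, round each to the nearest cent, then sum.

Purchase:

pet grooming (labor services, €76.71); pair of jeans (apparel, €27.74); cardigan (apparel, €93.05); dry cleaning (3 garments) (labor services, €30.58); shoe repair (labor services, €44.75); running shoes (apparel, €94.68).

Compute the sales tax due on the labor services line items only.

Pet grooming €76.71: labor services → 8.75% → €6.71
Dry cleaning (3 garments) €30.58: labor services → 8.75% → €2.68
Shoe repair €44.75: labor services → 8.75% → €3.92
Tax on labor services = €6.71 + €2.68 + €3.92 = €13.31

€13.31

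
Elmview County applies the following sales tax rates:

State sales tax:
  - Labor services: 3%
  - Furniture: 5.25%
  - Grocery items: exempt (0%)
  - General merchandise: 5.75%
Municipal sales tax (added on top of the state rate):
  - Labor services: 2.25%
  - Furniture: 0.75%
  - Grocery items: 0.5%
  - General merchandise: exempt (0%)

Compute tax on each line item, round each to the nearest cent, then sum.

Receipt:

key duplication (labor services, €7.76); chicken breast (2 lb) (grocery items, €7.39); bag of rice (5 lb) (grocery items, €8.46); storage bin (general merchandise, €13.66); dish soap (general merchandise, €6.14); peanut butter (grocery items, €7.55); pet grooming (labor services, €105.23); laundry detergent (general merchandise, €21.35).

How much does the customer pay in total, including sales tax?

€185.96

Key duplication €7.76: labor services → 3% + 2.25% municipal = 5.25% → €0.41
Chicken breast (2 lb) €7.39: grocery items → 0% + 0.5% municipal = 0.5% → €0.04
Bag of rice (5 lb) €8.46: grocery items → 0% + 0.5% municipal = 0.5% → €0.04
Storage bin €13.66: general merchandise → 5.75% + 0% municipal = 5.75% → €0.79
Dish soap €6.14: general merchandise → 5.75% + 0% municipal = 5.75% → €0.35
Peanut butter €7.55: grocery items → 0% + 0.5% municipal = 0.5% → €0.04
Pet grooming €105.23: labor services → 3% + 2.25% municipal = 5.25% → €5.52
Laundry detergent €21.35: general merchandise → 5.75% + 0% municipal = 5.75% → €1.23
Subtotal = €177.54; tax = €8.42; total due = €185.96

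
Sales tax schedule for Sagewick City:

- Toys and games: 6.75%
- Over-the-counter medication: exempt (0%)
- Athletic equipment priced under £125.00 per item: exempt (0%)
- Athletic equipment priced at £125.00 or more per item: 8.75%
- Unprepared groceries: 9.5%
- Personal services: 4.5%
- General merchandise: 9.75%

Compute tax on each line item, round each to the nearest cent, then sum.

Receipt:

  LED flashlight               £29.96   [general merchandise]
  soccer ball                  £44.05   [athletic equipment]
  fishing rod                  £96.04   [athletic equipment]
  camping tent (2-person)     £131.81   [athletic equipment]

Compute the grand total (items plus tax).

LED flashlight £29.96: general merchandise → 9.75% → £2.92
Soccer ball £44.05: athletic equipment, under £125.00 → 0% → £0.00
Fishing rod £96.04: athletic equipment, under £125.00 → 0% → £0.00
Camping tent (2-person) £131.81: athletic equipment, £125.00 or more → 8.75% → £11.53
Subtotal = £301.86; tax = £14.45; total due = £316.31

£316.31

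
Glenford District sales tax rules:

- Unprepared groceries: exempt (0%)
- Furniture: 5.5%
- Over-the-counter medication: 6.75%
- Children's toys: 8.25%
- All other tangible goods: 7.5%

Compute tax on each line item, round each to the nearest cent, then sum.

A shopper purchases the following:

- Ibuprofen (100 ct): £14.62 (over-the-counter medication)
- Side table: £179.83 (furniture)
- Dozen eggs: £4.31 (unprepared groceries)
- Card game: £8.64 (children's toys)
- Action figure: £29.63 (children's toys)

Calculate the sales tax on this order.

Ibuprofen (100 ct) £14.62: over-the-counter medication → 6.75% → £0.99
Side table £179.83: furniture → 5.5% → £9.89
Dozen eggs £4.31: unprepared groceries → 0% → £0.00
Card game £8.64: children's toys → 8.25% → £0.71
Action figure £29.63: children's toys → 8.25% → £2.44
Total tax = £0.99 + £9.89 + £0.71 + £2.44 = £14.03

£14.03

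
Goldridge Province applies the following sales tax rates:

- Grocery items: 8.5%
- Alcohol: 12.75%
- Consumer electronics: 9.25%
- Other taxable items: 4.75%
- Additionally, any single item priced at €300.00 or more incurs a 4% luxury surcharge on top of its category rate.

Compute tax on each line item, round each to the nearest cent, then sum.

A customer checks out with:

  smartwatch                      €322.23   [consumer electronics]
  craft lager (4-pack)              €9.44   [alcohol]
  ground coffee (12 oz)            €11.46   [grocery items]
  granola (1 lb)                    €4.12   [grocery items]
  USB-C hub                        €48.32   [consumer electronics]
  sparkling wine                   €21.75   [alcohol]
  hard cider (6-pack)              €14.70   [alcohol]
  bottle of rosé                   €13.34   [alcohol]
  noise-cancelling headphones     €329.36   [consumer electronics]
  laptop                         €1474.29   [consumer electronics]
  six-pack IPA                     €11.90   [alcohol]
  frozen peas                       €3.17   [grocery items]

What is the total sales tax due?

Smartwatch €322.23: consumer electronics → 9.25% + 4% surcharge = 13.25% → €42.70
Craft lager (4-pack) €9.44: alcohol → 12.75% → €1.20
Ground coffee (12 oz) €11.46: grocery items → 8.5% → €0.97
Granola (1 lb) €4.12: grocery items → 8.5% → €0.35
USB-C hub €48.32: consumer electronics → 9.25% → €4.47
Sparkling wine €21.75: alcohol → 12.75% → €2.77
Hard cider (6-pack) €14.70: alcohol → 12.75% → €1.87
Bottle of rosé €13.34: alcohol → 12.75% → €1.70
Noise-cancelling headphones €329.36: consumer electronics → 9.25% + 4% surcharge = 13.25% → €43.64
Laptop €1474.29: consumer electronics → 9.25% + 4% surcharge = 13.25% → €195.34
Six-pack IPA €11.90: alcohol → 12.75% → €1.52
Frozen peas €3.17: grocery items → 8.5% → €0.27
Total tax = €42.70 + €1.20 + €0.97 + €0.35 + €4.47 + €2.77 + €1.87 + €1.70 + €43.64 + €195.34 + €1.52 + €0.27 = €296.80

€296.80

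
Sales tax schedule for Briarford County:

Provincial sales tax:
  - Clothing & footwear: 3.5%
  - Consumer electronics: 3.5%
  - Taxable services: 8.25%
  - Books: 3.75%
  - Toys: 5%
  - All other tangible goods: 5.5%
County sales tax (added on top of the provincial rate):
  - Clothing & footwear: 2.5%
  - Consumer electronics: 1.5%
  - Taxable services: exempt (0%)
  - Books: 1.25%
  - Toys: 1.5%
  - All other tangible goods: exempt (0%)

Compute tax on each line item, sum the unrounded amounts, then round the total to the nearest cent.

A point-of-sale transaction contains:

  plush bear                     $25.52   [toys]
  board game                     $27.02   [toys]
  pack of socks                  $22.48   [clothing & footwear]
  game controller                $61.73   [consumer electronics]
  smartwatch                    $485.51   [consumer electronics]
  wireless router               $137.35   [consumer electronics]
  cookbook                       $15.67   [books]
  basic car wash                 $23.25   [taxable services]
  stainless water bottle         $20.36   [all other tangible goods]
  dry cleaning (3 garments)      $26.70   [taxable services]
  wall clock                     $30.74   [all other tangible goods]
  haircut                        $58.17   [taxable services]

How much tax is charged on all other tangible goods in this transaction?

Stainless water bottle $20.36: all other tangible goods → 5.5% + 0% county = 5.5% → $1.1198
Wall clock $30.74: all other tangible goods → 5.5% + 0% county = 5.5% → $1.6907
Tax on all other tangible goods: unrounded sum = $2.8105 → $2.81

$2.81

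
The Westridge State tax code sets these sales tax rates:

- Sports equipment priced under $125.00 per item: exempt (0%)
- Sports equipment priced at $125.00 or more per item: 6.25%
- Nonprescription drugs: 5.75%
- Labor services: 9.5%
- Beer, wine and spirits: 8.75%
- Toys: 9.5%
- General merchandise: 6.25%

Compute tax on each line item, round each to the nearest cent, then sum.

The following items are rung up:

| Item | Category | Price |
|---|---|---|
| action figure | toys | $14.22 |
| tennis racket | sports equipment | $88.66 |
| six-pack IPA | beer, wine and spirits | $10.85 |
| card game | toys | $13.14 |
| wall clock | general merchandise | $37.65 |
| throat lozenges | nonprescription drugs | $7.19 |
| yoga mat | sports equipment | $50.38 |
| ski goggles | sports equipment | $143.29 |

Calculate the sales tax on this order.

$15.27

Action figure $14.22: toys → 9.5% → $1.35
Tennis racket $88.66: sports equipment, under $125.00 → 0% → $0.00
Six-pack IPA $10.85: beer, wine and spirits → 8.75% → $0.95
Card game $13.14: toys → 9.5% → $1.25
Wall clock $37.65: general merchandise → 6.25% → $2.35
Throat lozenges $7.19: nonprescription drugs → 5.75% → $0.41
Yoga mat $50.38: sports equipment, under $125.00 → 0% → $0.00
Ski goggles $143.29: sports equipment, $125.00 or more → 6.25% → $8.96
Total tax = $1.35 + $0.95 + $1.25 + $2.35 + $0.41 + $8.96 = $15.27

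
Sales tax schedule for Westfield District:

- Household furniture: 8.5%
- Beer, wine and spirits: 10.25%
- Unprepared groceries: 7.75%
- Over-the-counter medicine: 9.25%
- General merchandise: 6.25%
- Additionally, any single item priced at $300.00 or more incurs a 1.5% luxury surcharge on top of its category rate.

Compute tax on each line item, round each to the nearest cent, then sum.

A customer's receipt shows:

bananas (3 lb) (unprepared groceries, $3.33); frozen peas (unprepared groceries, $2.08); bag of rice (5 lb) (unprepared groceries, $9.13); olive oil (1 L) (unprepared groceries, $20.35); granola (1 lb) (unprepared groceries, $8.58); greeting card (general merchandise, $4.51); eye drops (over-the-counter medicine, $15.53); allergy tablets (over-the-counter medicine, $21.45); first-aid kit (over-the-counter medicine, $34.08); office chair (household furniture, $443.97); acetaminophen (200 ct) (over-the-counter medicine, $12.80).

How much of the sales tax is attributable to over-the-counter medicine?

$7.75

Eye drops $15.53: over-the-counter medicine → 9.25% → $1.44
Allergy tablets $21.45: over-the-counter medicine → 9.25% → $1.98
First-aid kit $34.08: over-the-counter medicine → 9.25% → $3.15
Acetaminophen (200 ct) $12.80: over-the-counter medicine → 9.25% → $1.18
Tax on over-the-counter medicine = $1.44 + $1.98 + $3.15 + $1.18 = $7.75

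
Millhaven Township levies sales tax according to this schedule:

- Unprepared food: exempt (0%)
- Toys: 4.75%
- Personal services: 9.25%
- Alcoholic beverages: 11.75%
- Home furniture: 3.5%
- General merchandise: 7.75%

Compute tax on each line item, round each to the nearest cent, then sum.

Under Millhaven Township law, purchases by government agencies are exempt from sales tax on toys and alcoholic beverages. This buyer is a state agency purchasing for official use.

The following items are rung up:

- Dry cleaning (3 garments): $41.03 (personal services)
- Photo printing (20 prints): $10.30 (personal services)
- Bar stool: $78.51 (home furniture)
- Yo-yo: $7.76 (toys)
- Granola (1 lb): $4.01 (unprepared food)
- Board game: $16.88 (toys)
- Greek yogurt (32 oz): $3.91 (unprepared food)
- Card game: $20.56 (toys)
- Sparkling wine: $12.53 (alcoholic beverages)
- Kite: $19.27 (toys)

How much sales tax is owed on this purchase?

Dry cleaning (3 garments) $41.03: personal services → 9.25% → $3.80
Photo printing (20 prints) $10.30: personal services → 9.25% → $0.95
Bar stool $78.51: home furniture → 3.5% → $2.75
Yo-yo $7.76: toys, buyer-exempt → 0% → $0.00
Granola (1 lb) $4.01: unprepared food → 0% → $0.00
Board game $16.88: toys, buyer-exempt → 0% → $0.00
Greek yogurt (32 oz) $3.91: unprepared food → 0% → $0.00
Card game $20.56: toys, buyer-exempt → 0% → $0.00
Sparkling wine $12.53: alcoholic beverages, buyer-exempt → 0% → $0.00
Kite $19.27: toys, buyer-exempt → 0% → $0.00
Total tax = $3.80 + $0.95 + $2.75 = $7.50

$7.50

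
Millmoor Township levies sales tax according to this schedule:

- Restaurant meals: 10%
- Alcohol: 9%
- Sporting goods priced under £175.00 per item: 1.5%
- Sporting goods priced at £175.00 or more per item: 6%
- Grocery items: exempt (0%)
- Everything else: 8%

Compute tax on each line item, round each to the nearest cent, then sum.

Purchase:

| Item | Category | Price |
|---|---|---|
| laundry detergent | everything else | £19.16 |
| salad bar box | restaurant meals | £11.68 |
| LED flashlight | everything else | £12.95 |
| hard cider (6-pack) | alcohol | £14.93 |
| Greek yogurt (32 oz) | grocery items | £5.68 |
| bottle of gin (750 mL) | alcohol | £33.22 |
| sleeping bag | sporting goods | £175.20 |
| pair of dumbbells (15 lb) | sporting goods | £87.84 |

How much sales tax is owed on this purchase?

Laundry detergent £19.16: everything else → 8% → £1.53
Salad bar box £11.68: restaurant meals → 10% → £1.17
LED flashlight £12.95: everything else → 8% → £1.04
Hard cider (6-pack) £14.93: alcohol → 9% → £1.34
Greek yogurt (32 oz) £5.68: grocery items → 0% → £0.00
Bottle of gin (750 mL) £33.22: alcohol → 9% → £2.99
Sleeping bag £175.20: sporting goods, £175.00 or more → 6% → £10.51
Pair of dumbbells (15 lb) £87.84: sporting goods, under £175.00 → 1.5% → £1.32
Total tax = £1.53 + £1.17 + £1.04 + £1.34 + £2.99 + £10.51 + £1.32 = £19.90

£19.90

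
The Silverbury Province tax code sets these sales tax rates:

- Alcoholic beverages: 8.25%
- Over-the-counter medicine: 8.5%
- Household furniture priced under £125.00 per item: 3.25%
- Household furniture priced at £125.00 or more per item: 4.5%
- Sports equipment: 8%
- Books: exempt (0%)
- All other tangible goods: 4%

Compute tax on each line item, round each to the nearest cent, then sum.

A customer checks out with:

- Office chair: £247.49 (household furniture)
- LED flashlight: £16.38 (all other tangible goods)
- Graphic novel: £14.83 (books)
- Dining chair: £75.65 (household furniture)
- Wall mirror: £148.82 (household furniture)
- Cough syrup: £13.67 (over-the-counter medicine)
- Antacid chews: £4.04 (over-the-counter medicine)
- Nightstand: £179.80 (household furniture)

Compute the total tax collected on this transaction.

£30.55

Office chair £247.49: household furniture, £125.00 or more → 4.5% → £11.14
LED flashlight £16.38: all other tangible goods → 4% → £0.66
Graphic novel £14.83: books → 0% → £0.00
Dining chair £75.65: household furniture, under £125.00 → 3.25% → £2.46
Wall mirror £148.82: household furniture, £125.00 or more → 4.5% → £6.70
Cough syrup £13.67: over-the-counter medicine → 8.5% → £1.16
Antacid chews £4.04: over-the-counter medicine → 8.5% → £0.34
Nightstand £179.80: household furniture, £125.00 or more → 4.5% → £8.09
Total tax = £11.14 + £0.66 + £2.46 + £6.70 + £1.16 + £0.34 + £8.09 = £30.55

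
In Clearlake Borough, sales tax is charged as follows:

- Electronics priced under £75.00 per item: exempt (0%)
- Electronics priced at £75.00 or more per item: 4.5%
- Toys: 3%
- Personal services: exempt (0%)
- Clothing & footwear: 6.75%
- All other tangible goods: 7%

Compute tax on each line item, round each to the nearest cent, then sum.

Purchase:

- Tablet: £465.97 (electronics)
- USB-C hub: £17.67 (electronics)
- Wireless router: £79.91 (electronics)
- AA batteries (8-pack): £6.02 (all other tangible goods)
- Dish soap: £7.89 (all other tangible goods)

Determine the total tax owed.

Tablet £465.97: electronics, £75.00 or more → 4.5% → £20.97
USB-C hub £17.67: electronics, under £75.00 → 0% → £0.00
Wireless router £79.91: electronics, £75.00 or more → 4.5% → £3.60
AA batteries (8-pack) £6.02: all other tangible goods → 7% → £0.42
Dish soap £7.89: all other tangible goods → 7% → £0.55
Total tax = £20.97 + £3.60 + £0.42 + £0.55 = £25.54

£25.54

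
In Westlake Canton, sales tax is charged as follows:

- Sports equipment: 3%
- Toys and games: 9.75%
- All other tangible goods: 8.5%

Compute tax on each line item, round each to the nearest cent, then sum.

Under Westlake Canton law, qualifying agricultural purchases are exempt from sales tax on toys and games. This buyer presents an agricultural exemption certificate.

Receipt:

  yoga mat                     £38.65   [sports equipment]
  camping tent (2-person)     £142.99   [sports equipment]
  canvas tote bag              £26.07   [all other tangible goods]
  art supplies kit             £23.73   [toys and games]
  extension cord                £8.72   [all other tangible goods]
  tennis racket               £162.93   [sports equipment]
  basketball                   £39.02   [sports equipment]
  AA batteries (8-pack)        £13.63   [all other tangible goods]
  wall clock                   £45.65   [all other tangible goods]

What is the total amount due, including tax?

£520.90

Yoga mat £38.65: sports equipment → 3% → £1.16
Camping tent (2-person) £142.99: sports equipment → 3% → £4.29
Canvas tote bag £26.07: all other tangible goods → 8.5% → £2.22
Art supplies kit £23.73: toys and games, buyer-exempt → 0% → £0.00
Extension cord £8.72: all other tangible goods → 8.5% → £0.74
Tennis racket £162.93: sports equipment → 3% → £4.89
Basketball £39.02: sports equipment → 3% → £1.17
AA batteries (8-pack) £13.63: all other tangible goods → 8.5% → £1.16
Wall clock £45.65: all other tangible goods → 8.5% → £3.88
Subtotal = £501.39; tax = £19.51; total due = £520.90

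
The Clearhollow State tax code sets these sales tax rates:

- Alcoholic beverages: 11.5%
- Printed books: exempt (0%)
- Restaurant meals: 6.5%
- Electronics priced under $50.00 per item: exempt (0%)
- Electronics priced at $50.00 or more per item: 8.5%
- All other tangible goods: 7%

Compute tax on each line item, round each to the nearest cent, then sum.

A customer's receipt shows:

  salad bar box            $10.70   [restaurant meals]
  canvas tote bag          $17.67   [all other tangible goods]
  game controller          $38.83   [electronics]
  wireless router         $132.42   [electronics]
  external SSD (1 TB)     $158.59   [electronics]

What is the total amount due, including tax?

$384.89

Salad bar box $10.70: restaurant meals → 6.5% → $0.70
Canvas tote bag $17.67: all other tangible goods → 7% → $1.24
Game controller $38.83: electronics, under $50.00 → 0% → $0.00
Wireless router $132.42: electronics, $50.00 or more → 8.5% → $11.26
External SSD (1 TB) $158.59: electronics, $50.00 or more → 8.5% → $13.48
Subtotal = $358.21; tax = $26.68; total due = $384.89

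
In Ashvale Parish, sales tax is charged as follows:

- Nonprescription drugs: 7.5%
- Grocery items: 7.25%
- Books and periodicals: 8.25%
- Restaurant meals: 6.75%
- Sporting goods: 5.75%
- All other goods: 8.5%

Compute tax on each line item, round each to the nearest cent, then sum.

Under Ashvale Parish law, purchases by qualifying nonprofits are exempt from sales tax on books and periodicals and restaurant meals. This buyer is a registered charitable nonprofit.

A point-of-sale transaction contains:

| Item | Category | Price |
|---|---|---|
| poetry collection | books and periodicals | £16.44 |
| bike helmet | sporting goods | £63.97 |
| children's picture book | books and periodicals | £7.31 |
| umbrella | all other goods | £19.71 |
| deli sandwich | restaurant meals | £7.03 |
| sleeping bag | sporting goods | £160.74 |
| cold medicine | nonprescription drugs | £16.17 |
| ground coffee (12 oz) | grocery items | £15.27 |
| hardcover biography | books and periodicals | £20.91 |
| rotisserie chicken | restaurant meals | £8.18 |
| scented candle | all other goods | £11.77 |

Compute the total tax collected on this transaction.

Poetry collection £16.44: books and periodicals, buyer-exempt → 0% → £0.00
Bike helmet £63.97: sporting goods → 5.75% → £3.68
Children's picture book £7.31: books and periodicals, buyer-exempt → 0% → £0.00
Umbrella £19.71: all other goods → 8.5% → £1.68
Deli sandwich £7.03: restaurant meals, buyer-exempt → 0% → £0.00
Sleeping bag £160.74: sporting goods → 5.75% → £9.24
Cold medicine £16.17: nonprescription drugs → 7.5% → £1.21
Ground coffee (12 oz) £15.27: grocery items → 7.25% → £1.11
Hardcover biography £20.91: books and periodicals, buyer-exempt → 0% → £0.00
Rotisserie chicken £8.18: restaurant meals, buyer-exempt → 0% → £0.00
Scented candle £11.77: all other goods → 8.5% → £1.00
Total tax = £3.68 + £1.68 + £9.24 + £1.21 + £1.11 + £1.00 = £17.92

£17.92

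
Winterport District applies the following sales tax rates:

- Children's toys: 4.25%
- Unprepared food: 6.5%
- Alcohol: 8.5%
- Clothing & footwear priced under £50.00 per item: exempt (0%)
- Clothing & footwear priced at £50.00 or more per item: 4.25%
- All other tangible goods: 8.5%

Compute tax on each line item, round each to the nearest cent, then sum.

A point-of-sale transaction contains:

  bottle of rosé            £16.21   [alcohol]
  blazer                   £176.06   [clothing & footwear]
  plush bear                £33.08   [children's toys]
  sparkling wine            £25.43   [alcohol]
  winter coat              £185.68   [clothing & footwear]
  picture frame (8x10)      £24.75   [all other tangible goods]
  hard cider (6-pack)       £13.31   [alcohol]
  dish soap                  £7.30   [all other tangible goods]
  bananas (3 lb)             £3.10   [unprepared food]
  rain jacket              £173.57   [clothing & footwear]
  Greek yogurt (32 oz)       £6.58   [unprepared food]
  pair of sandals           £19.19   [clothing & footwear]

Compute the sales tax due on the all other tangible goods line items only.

£2.72

Picture frame (8x10) £24.75: all other tangible goods → 8.5% → £2.10
Dish soap £7.30: all other tangible goods → 8.5% → £0.62
Tax on all other tangible goods = £2.10 + £0.62 = £2.72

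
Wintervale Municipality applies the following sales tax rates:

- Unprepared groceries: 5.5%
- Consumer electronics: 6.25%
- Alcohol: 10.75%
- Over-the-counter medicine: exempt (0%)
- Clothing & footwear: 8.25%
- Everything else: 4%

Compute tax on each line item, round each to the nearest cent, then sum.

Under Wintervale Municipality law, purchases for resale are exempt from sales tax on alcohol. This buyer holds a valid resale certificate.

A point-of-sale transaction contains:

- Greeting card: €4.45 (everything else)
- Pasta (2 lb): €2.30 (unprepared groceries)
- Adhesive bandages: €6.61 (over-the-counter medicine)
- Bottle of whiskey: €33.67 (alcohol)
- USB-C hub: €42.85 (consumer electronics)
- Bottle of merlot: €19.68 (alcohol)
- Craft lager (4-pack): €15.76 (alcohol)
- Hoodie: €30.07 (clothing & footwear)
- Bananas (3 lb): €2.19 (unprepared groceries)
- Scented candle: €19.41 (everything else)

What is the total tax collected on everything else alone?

Greeting card €4.45: everything else → 4% → €0.18
Scented candle €19.41: everything else → 4% → €0.78
Tax on everything else = €0.18 + €0.78 = €0.96

€0.96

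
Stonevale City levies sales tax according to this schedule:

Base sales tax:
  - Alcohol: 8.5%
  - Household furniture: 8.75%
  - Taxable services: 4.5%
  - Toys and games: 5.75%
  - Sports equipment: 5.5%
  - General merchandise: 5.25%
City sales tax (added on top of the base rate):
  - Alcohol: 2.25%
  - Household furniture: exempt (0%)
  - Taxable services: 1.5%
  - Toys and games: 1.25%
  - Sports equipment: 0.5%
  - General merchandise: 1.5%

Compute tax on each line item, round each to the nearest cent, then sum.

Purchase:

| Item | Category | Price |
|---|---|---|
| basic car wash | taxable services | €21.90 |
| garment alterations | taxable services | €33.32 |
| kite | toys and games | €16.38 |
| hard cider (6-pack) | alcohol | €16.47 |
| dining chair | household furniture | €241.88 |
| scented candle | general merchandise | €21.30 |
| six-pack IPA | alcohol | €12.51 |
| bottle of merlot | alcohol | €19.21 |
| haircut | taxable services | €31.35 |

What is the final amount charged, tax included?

€448.44

Basic car wash €21.90: taxable services → 4.5% + 1.5% city = 6% → €1.31
Garment alterations €33.32: taxable services → 4.5% + 1.5% city = 6% → €2.00
Kite €16.38: toys and games → 5.75% + 1.25% city = 7% → €1.15
Hard cider (6-pack) €16.47: alcohol → 8.5% + 2.25% city = 10.75% → €1.77
Dining chair €241.88: household furniture → 8.75% + 0% city = 8.75% → €21.16
Scented candle €21.30: general merchandise → 5.25% + 1.5% city = 6.75% → €1.44
Six-pack IPA €12.51: alcohol → 8.5% + 2.25% city = 10.75% → €1.34
Bottle of merlot €19.21: alcohol → 8.5% + 2.25% city = 10.75% → €2.07
Haircut €31.35: taxable services → 4.5% + 1.5% city = 6% → €1.88
Subtotal = €414.32; tax = €34.12; total due = €448.44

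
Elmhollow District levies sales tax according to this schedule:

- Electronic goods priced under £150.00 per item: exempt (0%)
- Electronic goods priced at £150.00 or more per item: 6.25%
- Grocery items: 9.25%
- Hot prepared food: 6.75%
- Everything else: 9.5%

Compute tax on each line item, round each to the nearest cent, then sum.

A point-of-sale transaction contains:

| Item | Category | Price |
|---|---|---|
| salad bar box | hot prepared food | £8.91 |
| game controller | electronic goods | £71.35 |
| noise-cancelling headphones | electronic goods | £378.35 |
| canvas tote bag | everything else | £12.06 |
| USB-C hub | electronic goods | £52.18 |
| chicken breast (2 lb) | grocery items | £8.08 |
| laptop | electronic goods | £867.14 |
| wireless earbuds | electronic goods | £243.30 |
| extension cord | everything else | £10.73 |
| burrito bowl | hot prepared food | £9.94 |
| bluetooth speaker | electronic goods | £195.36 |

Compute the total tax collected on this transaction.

£109.46

Salad bar box £8.91: hot prepared food → 6.75% → £0.60
Game controller £71.35: electronic goods, under £150.00 → 0% → £0.00
Noise-cancelling headphones £378.35: electronic goods, £150.00 or more → 6.25% → £23.65
Canvas tote bag £12.06: everything else → 9.5% → £1.15
USB-C hub £52.18: electronic goods, under £150.00 → 0% → £0.00
Chicken breast (2 lb) £8.08: grocery items → 9.25% → £0.75
Laptop £867.14: electronic goods, £150.00 or more → 6.25% → £54.20
Wireless earbuds £243.30: electronic goods, £150.00 or more → 6.25% → £15.21
Extension cord £10.73: everything else → 9.5% → £1.02
Burrito bowl £9.94: hot prepared food → 6.75% → £0.67
Bluetooth speaker £195.36: electronic goods, £150.00 or more → 6.25% → £12.21
Total tax = £0.60 + £23.65 + £1.15 + £0.75 + £54.20 + £15.21 + £1.02 + £0.67 + £12.21 = £109.46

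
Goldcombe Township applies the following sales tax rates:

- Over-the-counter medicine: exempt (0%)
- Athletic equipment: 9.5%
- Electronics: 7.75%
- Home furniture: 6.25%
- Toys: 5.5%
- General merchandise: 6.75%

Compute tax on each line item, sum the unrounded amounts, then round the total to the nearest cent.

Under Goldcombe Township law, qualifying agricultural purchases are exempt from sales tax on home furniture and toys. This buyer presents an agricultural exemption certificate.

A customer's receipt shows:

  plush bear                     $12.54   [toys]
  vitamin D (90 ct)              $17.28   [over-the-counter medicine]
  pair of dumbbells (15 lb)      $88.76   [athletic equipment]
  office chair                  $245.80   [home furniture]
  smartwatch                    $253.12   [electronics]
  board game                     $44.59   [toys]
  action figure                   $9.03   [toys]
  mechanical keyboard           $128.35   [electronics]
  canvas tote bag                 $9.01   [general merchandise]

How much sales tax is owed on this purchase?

$38.60

Plush bear $12.54: toys, buyer-exempt → 0% → $0.00
Vitamin D (90 ct) $17.28: over-the-counter medicine → 0% → $0.00
Pair of dumbbells (15 lb) $88.76: athletic equipment → 9.5% → $8.4322
Office chair $245.80: home furniture, buyer-exempt → 0% → $0.00
Smartwatch $253.12: electronics → 7.75% → $19.6168
Board game $44.59: toys, buyer-exempt → 0% → $0.00
Action figure $9.03: toys, buyer-exempt → 0% → $0.00
Mechanical keyboard $128.35: electronics → 7.75% → $9.947125
Canvas tote bag $9.01: general merchandise → 6.75% → $0.608175
Unrounded tax sum = $38.6043 → $38.60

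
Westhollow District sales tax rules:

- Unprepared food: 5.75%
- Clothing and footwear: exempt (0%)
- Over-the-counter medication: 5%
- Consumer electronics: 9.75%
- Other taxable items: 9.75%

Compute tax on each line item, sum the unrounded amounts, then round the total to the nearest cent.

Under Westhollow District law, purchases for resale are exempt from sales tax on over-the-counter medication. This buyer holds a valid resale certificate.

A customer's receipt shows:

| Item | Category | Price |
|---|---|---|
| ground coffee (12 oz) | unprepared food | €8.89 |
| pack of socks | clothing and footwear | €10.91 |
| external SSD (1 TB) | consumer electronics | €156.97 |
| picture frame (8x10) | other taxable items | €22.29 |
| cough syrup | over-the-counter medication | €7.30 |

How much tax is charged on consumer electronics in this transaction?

External SSD (1 TB) €156.97: consumer electronics → 9.75% → €15.304575
Tax on consumer electronics: unrounded sum = €15.304575 → €15.30

€15.30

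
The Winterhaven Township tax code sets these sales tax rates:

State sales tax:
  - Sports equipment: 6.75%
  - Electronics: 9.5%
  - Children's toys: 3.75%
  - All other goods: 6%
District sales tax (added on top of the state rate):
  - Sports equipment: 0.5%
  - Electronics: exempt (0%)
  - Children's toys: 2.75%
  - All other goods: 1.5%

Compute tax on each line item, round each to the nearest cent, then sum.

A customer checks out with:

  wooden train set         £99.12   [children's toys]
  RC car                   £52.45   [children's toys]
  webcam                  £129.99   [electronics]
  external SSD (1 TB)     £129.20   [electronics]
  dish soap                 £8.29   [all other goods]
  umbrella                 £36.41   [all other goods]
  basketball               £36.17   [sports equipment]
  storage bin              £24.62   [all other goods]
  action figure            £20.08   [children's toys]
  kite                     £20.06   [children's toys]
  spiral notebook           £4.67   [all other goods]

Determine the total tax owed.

£45.25

Wooden train set £99.12: children's toys → 3.75% + 2.75% district = 6.5% → £6.44
RC car £52.45: children's toys → 3.75% + 2.75% district = 6.5% → £3.41
Webcam £129.99: electronics → 9.5% + 0% district = 9.5% → £12.35
External SSD (1 TB) £129.20: electronics → 9.5% + 0% district = 9.5% → £12.27
Dish soap £8.29: all other goods → 6% + 1.5% district = 7.5% → £0.62
Umbrella £36.41: all other goods → 6% + 1.5% district = 7.5% → £2.73
Basketball £36.17: sports equipment → 6.75% + 0.5% district = 7.25% → £2.62
Storage bin £24.62: all other goods → 6% + 1.5% district = 7.5% → £1.85
Action figure £20.08: children's toys → 3.75% + 2.75% district = 6.5% → £1.31
Kite £20.06: children's toys → 3.75% + 2.75% district = 6.5% → £1.30
Spiral notebook £4.67: all other goods → 6% + 1.5% district = 7.5% → £0.35
Total tax = £6.44 + £3.41 + £12.35 + £12.27 + £0.62 + £2.73 + £2.62 + £1.85 + £1.31 + £1.30 + £0.35 = £45.25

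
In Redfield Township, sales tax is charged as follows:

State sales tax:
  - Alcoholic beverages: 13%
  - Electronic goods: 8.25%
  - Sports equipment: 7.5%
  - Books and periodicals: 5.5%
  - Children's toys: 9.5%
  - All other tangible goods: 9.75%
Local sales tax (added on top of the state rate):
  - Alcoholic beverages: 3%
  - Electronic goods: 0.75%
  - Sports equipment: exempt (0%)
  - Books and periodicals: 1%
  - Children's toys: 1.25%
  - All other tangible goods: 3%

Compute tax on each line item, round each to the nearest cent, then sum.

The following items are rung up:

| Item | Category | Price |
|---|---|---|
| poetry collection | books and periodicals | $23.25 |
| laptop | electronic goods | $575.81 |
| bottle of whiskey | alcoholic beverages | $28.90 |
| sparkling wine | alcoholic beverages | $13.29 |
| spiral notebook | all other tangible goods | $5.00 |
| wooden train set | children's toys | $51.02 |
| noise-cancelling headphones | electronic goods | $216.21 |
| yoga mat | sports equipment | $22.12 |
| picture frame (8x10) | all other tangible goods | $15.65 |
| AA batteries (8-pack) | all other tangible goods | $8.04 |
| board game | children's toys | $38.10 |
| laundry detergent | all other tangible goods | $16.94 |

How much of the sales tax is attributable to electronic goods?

$71.28

Laptop $575.81: electronic goods → 8.25% + 0.75% local = 9% → $51.82
Noise-cancelling headphones $216.21: electronic goods → 8.25% + 0.75% local = 9% → $19.46
Tax on electronic goods = $51.82 + $19.46 = $71.28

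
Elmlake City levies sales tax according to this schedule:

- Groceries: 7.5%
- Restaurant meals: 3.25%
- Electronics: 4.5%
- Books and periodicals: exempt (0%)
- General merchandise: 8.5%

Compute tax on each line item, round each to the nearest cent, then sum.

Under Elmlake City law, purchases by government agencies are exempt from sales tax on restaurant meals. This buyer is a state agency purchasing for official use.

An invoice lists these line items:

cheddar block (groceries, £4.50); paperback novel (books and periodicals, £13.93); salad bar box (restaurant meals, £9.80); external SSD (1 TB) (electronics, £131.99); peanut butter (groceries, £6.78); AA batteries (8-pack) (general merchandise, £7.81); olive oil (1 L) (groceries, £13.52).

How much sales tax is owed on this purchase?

£8.46

Cheddar block £4.50: groceries → 7.5% → £0.34
Paperback novel £13.93: books and periodicals → 0% → £0.00
Salad bar box £9.80: restaurant meals, buyer-exempt → 0% → £0.00
External SSD (1 TB) £131.99: electronics → 4.5% → £5.94
Peanut butter £6.78: groceries → 7.5% → £0.51
AA batteries (8-pack) £7.81: general merchandise → 8.5% → £0.66
Olive oil (1 L) £13.52: groceries → 7.5% → £1.01
Total tax = £0.34 + £5.94 + £0.51 + £0.66 + £1.01 = £8.46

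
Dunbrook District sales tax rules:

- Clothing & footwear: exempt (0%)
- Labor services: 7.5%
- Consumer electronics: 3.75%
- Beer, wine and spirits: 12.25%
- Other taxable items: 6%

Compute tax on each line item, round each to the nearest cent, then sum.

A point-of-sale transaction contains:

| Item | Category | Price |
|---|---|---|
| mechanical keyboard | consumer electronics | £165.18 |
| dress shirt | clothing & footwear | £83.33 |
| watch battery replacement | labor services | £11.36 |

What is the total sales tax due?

£7.04

Mechanical keyboard £165.18: consumer electronics → 3.75% → £6.19
Dress shirt £83.33: clothing & footwear → 0% → £0.00
Watch battery replacement £11.36: labor services → 7.5% → £0.85
Total tax = £6.19 + £0.85 = £7.04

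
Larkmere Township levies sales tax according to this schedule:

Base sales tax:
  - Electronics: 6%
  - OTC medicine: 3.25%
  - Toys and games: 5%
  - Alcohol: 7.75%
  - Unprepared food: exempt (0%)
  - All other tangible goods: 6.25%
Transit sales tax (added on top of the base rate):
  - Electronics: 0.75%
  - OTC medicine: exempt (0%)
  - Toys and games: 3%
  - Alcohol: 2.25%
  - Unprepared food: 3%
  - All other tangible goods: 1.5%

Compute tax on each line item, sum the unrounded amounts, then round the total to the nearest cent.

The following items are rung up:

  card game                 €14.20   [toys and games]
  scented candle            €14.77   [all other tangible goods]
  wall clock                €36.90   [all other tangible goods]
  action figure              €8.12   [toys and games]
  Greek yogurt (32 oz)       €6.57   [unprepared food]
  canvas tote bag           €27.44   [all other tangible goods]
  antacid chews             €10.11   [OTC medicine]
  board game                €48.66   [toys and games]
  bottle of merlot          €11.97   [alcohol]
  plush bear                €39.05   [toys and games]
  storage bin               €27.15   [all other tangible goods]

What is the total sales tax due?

Card game €14.20: toys and games → 5% + 3% transit = 8% → €1.136
Scented candle €14.77: all other tangible goods → 6.25% + 1.5% transit = 7.75% → €1.144675
Wall clock €36.90: all other tangible goods → 6.25% + 1.5% transit = 7.75% → €2.85975
Action figure €8.12: toys and games → 5% + 3% transit = 8% → €0.6496
Greek yogurt (32 oz) €6.57: unprepared food → 0% + 3% transit = 3% → €0.1971
Canvas tote bag €27.44: all other tangible goods → 6.25% + 1.5% transit = 7.75% → €2.1266
Antacid chews €10.11: OTC medicine → 3.25% + 0% transit = 3.25% → €0.328575
Board game €48.66: toys and games → 5% + 3% transit = 8% → €3.8928
Bottle of merlot €11.97: alcohol → 7.75% + 2.25% transit = 10% → €1.197
Plush bear €39.05: toys and games → 5% + 3% transit = 8% → €3.124
Storage bin €27.15: all other tangible goods → 6.25% + 1.5% transit = 7.75% → €2.104125
Unrounded tax sum = €18.760225 → €18.76

€18.76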